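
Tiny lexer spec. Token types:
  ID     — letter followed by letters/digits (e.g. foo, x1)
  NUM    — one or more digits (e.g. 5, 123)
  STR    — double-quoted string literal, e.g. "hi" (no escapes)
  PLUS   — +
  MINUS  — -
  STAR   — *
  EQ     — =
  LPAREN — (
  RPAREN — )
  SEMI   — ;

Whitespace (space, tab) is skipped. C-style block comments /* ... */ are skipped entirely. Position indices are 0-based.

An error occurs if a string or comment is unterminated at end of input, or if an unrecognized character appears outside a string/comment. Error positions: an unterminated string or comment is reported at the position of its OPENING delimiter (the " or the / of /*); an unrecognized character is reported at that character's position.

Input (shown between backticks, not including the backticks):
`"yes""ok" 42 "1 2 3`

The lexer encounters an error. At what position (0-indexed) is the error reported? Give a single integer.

pos=0: enter STRING mode
pos=0: emit STR "yes" (now at pos=5)
pos=5: enter STRING mode
pos=5: emit STR "ok" (now at pos=9)
pos=10: emit NUM '42' (now at pos=12)
pos=13: enter STRING mode
pos=13: ERROR — unterminated string

Answer: 13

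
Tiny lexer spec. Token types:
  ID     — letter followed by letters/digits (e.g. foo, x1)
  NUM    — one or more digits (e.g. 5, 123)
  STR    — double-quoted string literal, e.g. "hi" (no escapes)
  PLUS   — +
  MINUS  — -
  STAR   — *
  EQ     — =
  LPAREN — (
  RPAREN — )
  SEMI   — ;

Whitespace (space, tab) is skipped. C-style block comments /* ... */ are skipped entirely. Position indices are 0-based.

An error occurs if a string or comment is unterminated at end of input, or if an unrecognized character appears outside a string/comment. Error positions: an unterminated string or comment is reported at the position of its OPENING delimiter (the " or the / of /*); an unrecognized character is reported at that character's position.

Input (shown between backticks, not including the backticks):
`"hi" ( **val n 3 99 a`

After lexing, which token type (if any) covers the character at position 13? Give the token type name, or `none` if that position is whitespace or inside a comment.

pos=0: enter STRING mode
pos=0: emit STR "hi" (now at pos=4)
pos=5: emit LPAREN '('
pos=7: emit STAR '*'
pos=8: emit STAR '*'
pos=9: emit ID 'val' (now at pos=12)
pos=13: emit ID 'n' (now at pos=14)
pos=15: emit NUM '3' (now at pos=16)
pos=17: emit NUM '99' (now at pos=19)
pos=20: emit ID 'a' (now at pos=21)
DONE. 9 tokens: [STR, LPAREN, STAR, STAR, ID, ID, NUM, NUM, ID]
Position 13: char is 'n' -> ID

Answer: ID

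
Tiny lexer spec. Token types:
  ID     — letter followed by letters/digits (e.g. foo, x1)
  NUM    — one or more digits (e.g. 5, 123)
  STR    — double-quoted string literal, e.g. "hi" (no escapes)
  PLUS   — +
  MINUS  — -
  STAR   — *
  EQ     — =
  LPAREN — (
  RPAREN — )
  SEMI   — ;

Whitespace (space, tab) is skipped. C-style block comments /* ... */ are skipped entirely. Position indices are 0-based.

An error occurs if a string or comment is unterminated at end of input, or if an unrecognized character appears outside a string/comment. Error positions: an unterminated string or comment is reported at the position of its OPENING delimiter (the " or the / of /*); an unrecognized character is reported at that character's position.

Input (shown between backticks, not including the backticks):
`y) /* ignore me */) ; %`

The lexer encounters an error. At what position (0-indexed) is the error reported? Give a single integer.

pos=0: emit ID 'y' (now at pos=1)
pos=1: emit RPAREN ')'
pos=3: enter COMMENT mode (saw '/*')
exit COMMENT mode (now at pos=18)
pos=18: emit RPAREN ')'
pos=20: emit SEMI ';'
pos=22: ERROR — unrecognized char '%'

Answer: 22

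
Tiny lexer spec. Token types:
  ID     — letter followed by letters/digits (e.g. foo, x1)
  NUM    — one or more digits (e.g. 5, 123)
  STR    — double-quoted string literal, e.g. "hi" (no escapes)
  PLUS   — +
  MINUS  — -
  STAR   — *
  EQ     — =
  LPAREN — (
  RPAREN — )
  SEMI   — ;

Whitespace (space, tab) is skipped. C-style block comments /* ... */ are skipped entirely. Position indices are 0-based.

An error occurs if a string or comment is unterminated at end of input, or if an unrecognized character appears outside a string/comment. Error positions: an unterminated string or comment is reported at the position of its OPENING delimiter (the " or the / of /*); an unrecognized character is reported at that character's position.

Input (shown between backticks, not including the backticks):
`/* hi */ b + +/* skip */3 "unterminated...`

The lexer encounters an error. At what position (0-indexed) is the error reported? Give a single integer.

Answer: 26

Derivation:
pos=0: enter COMMENT mode (saw '/*')
exit COMMENT mode (now at pos=8)
pos=9: emit ID 'b' (now at pos=10)
pos=11: emit PLUS '+'
pos=13: emit PLUS '+'
pos=14: enter COMMENT mode (saw '/*')
exit COMMENT mode (now at pos=24)
pos=24: emit NUM '3' (now at pos=25)
pos=26: enter STRING mode
pos=26: ERROR — unterminated string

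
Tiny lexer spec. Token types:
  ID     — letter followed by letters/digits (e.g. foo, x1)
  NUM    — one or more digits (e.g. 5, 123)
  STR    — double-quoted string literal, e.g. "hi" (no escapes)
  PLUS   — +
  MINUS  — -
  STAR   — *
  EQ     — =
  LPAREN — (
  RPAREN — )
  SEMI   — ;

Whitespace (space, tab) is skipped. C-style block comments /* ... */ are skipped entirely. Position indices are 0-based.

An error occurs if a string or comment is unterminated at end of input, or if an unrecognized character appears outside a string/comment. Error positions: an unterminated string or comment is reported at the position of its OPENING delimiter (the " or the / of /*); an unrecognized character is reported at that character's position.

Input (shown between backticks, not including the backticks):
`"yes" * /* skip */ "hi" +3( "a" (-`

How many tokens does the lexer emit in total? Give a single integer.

pos=0: enter STRING mode
pos=0: emit STR "yes" (now at pos=5)
pos=6: emit STAR '*'
pos=8: enter COMMENT mode (saw '/*')
exit COMMENT mode (now at pos=18)
pos=19: enter STRING mode
pos=19: emit STR "hi" (now at pos=23)
pos=24: emit PLUS '+'
pos=25: emit NUM '3' (now at pos=26)
pos=26: emit LPAREN '('
pos=28: enter STRING mode
pos=28: emit STR "a" (now at pos=31)
pos=32: emit LPAREN '('
pos=33: emit MINUS '-'
DONE. 9 tokens: [STR, STAR, STR, PLUS, NUM, LPAREN, STR, LPAREN, MINUS]

Answer: 9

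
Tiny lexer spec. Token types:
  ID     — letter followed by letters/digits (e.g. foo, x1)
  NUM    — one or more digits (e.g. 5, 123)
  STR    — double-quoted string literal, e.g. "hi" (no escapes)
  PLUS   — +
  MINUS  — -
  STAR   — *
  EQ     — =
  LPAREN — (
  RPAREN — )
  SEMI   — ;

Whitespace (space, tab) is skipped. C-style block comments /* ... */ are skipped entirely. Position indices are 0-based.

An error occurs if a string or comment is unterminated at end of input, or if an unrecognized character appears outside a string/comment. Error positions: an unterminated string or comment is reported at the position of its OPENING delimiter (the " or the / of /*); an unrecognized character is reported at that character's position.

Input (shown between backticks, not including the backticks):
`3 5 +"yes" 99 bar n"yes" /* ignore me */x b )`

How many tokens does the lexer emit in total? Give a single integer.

Answer: 11

Derivation:
pos=0: emit NUM '3' (now at pos=1)
pos=2: emit NUM '5' (now at pos=3)
pos=4: emit PLUS '+'
pos=5: enter STRING mode
pos=5: emit STR "yes" (now at pos=10)
pos=11: emit NUM '99' (now at pos=13)
pos=14: emit ID 'bar' (now at pos=17)
pos=18: emit ID 'n' (now at pos=19)
pos=19: enter STRING mode
pos=19: emit STR "yes" (now at pos=24)
pos=25: enter COMMENT mode (saw '/*')
exit COMMENT mode (now at pos=40)
pos=40: emit ID 'x' (now at pos=41)
pos=42: emit ID 'b' (now at pos=43)
pos=44: emit RPAREN ')'
DONE. 11 tokens: [NUM, NUM, PLUS, STR, NUM, ID, ID, STR, ID, ID, RPAREN]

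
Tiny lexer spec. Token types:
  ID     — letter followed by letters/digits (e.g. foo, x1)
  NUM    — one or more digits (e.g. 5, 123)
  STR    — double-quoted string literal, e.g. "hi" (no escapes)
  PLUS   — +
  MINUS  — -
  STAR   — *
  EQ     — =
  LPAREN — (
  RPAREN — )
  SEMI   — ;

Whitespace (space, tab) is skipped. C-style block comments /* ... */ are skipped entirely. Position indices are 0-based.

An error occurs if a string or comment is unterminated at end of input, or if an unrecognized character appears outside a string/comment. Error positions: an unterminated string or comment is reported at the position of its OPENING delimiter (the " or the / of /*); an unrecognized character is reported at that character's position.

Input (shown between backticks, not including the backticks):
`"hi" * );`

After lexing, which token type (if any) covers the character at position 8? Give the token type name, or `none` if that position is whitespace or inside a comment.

Answer: SEMI

Derivation:
pos=0: enter STRING mode
pos=0: emit STR "hi" (now at pos=4)
pos=5: emit STAR '*'
pos=7: emit RPAREN ')'
pos=8: emit SEMI ';'
DONE. 4 tokens: [STR, STAR, RPAREN, SEMI]
Position 8: char is ';' -> SEMI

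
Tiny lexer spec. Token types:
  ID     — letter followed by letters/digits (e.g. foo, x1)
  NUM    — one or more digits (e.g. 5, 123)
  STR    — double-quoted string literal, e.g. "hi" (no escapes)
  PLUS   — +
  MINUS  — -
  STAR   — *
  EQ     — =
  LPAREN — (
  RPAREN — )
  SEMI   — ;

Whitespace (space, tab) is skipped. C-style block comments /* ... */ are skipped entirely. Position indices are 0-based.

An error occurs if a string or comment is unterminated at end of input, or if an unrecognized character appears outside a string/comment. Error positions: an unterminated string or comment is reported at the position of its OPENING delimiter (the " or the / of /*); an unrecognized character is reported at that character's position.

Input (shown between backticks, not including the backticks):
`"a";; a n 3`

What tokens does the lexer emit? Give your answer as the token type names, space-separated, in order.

pos=0: enter STRING mode
pos=0: emit STR "a" (now at pos=3)
pos=3: emit SEMI ';'
pos=4: emit SEMI ';'
pos=6: emit ID 'a' (now at pos=7)
pos=8: emit ID 'n' (now at pos=9)
pos=10: emit NUM '3' (now at pos=11)
DONE. 6 tokens: [STR, SEMI, SEMI, ID, ID, NUM]

Answer: STR SEMI SEMI ID ID NUM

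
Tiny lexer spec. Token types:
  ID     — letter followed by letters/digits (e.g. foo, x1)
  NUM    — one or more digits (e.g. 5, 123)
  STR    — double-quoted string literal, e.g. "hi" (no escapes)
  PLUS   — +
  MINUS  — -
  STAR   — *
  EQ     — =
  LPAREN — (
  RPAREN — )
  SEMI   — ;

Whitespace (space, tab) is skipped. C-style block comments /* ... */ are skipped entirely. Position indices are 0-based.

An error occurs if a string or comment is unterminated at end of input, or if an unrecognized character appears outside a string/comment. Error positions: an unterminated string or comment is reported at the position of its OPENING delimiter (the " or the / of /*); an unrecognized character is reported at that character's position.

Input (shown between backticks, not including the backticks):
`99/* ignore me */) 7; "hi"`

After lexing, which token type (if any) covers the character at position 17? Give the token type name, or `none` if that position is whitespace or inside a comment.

pos=0: emit NUM '99' (now at pos=2)
pos=2: enter COMMENT mode (saw '/*')
exit COMMENT mode (now at pos=17)
pos=17: emit RPAREN ')'
pos=19: emit NUM '7' (now at pos=20)
pos=20: emit SEMI ';'
pos=22: enter STRING mode
pos=22: emit STR "hi" (now at pos=26)
DONE. 5 tokens: [NUM, RPAREN, NUM, SEMI, STR]
Position 17: char is ')' -> RPAREN

Answer: RPAREN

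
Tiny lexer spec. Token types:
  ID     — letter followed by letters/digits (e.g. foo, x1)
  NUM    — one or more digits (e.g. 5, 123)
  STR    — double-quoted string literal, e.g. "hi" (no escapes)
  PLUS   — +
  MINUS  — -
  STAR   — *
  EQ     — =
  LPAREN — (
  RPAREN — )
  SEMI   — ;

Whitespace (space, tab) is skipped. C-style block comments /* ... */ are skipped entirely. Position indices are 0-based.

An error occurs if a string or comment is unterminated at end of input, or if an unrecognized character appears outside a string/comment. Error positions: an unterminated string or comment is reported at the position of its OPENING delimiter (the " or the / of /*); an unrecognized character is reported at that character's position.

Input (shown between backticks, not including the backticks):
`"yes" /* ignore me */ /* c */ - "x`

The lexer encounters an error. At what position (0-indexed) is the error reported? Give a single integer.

pos=0: enter STRING mode
pos=0: emit STR "yes" (now at pos=5)
pos=6: enter COMMENT mode (saw '/*')
exit COMMENT mode (now at pos=21)
pos=22: enter COMMENT mode (saw '/*')
exit COMMENT mode (now at pos=29)
pos=30: emit MINUS '-'
pos=32: enter STRING mode
pos=32: ERROR — unterminated string

Answer: 32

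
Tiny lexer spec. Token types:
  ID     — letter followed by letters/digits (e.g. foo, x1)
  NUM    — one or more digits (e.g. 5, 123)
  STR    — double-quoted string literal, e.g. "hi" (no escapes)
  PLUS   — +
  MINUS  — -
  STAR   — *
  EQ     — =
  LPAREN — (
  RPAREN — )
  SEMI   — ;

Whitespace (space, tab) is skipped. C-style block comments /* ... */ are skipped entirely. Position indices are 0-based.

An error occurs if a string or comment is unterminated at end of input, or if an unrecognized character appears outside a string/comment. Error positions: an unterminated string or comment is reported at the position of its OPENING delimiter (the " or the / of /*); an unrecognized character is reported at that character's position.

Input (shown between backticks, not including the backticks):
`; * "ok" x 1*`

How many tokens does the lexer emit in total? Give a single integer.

Answer: 6

Derivation:
pos=0: emit SEMI ';'
pos=2: emit STAR '*'
pos=4: enter STRING mode
pos=4: emit STR "ok" (now at pos=8)
pos=9: emit ID 'x' (now at pos=10)
pos=11: emit NUM '1' (now at pos=12)
pos=12: emit STAR '*'
DONE. 6 tokens: [SEMI, STAR, STR, ID, NUM, STAR]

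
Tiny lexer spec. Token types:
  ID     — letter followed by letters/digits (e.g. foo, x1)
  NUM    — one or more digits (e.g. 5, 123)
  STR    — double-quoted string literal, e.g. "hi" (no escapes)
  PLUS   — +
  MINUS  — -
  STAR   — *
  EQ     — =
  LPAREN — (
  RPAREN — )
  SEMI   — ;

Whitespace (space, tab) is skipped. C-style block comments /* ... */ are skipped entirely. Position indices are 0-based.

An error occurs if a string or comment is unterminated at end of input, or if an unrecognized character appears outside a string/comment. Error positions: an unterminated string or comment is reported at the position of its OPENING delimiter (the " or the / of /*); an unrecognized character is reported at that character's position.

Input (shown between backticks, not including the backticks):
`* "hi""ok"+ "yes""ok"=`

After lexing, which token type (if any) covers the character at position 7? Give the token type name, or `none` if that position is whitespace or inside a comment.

Answer: STR

Derivation:
pos=0: emit STAR '*'
pos=2: enter STRING mode
pos=2: emit STR "hi" (now at pos=6)
pos=6: enter STRING mode
pos=6: emit STR "ok" (now at pos=10)
pos=10: emit PLUS '+'
pos=12: enter STRING mode
pos=12: emit STR "yes" (now at pos=17)
pos=17: enter STRING mode
pos=17: emit STR "ok" (now at pos=21)
pos=21: emit EQ '='
DONE. 7 tokens: [STAR, STR, STR, PLUS, STR, STR, EQ]
Position 7: char is 'o' -> STR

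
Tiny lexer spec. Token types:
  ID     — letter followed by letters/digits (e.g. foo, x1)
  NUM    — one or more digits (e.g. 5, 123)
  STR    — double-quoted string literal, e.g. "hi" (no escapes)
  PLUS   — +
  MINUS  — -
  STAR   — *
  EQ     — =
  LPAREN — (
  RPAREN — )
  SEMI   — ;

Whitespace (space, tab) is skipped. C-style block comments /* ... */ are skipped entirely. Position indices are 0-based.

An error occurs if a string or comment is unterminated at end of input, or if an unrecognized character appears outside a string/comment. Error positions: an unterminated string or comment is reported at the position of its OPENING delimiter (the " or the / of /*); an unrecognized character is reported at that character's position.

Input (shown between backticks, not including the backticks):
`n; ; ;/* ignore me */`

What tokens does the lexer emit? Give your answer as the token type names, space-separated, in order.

pos=0: emit ID 'n' (now at pos=1)
pos=1: emit SEMI ';'
pos=3: emit SEMI ';'
pos=5: emit SEMI ';'
pos=6: enter COMMENT mode (saw '/*')
exit COMMENT mode (now at pos=21)
DONE. 4 tokens: [ID, SEMI, SEMI, SEMI]

Answer: ID SEMI SEMI SEMI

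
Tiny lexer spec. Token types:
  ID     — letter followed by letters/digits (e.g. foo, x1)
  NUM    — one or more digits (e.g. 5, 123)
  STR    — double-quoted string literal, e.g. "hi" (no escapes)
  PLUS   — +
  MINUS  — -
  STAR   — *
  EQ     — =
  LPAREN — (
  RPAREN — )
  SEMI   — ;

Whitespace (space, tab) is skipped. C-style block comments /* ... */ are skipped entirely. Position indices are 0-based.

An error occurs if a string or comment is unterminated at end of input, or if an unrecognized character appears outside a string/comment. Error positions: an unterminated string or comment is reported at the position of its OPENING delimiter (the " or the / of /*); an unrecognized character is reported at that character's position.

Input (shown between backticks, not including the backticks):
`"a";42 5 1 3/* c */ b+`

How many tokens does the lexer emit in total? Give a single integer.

pos=0: enter STRING mode
pos=0: emit STR "a" (now at pos=3)
pos=3: emit SEMI ';'
pos=4: emit NUM '42' (now at pos=6)
pos=7: emit NUM '5' (now at pos=8)
pos=9: emit NUM '1' (now at pos=10)
pos=11: emit NUM '3' (now at pos=12)
pos=12: enter COMMENT mode (saw '/*')
exit COMMENT mode (now at pos=19)
pos=20: emit ID 'b' (now at pos=21)
pos=21: emit PLUS '+'
DONE. 8 tokens: [STR, SEMI, NUM, NUM, NUM, NUM, ID, PLUS]

Answer: 8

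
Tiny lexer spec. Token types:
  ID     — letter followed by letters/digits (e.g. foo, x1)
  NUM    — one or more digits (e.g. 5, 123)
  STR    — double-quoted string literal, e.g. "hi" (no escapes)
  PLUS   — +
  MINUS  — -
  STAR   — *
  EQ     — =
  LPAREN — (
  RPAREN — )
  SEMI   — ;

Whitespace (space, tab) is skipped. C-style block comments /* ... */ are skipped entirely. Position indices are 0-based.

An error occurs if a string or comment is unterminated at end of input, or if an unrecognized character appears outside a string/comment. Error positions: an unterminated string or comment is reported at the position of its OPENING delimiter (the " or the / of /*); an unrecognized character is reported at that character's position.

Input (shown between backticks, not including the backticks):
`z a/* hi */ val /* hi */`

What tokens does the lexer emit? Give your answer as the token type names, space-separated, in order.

Answer: ID ID ID

Derivation:
pos=0: emit ID 'z' (now at pos=1)
pos=2: emit ID 'a' (now at pos=3)
pos=3: enter COMMENT mode (saw '/*')
exit COMMENT mode (now at pos=11)
pos=12: emit ID 'val' (now at pos=15)
pos=16: enter COMMENT mode (saw '/*')
exit COMMENT mode (now at pos=24)
DONE. 3 tokens: [ID, ID, ID]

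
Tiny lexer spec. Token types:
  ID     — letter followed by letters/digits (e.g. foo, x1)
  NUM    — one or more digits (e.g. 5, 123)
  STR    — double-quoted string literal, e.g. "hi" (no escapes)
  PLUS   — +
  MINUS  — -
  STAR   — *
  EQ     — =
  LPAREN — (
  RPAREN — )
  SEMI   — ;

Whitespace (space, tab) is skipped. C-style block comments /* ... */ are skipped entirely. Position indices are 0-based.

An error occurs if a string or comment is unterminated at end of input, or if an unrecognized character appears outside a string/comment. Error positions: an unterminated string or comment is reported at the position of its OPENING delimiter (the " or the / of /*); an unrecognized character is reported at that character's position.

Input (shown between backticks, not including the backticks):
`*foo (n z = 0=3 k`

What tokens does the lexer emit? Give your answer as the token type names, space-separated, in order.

pos=0: emit STAR '*'
pos=1: emit ID 'foo' (now at pos=4)
pos=5: emit LPAREN '('
pos=6: emit ID 'n' (now at pos=7)
pos=8: emit ID 'z' (now at pos=9)
pos=10: emit EQ '='
pos=12: emit NUM '0' (now at pos=13)
pos=13: emit EQ '='
pos=14: emit NUM '3' (now at pos=15)
pos=16: emit ID 'k' (now at pos=17)
DONE. 10 tokens: [STAR, ID, LPAREN, ID, ID, EQ, NUM, EQ, NUM, ID]

Answer: STAR ID LPAREN ID ID EQ NUM EQ NUM ID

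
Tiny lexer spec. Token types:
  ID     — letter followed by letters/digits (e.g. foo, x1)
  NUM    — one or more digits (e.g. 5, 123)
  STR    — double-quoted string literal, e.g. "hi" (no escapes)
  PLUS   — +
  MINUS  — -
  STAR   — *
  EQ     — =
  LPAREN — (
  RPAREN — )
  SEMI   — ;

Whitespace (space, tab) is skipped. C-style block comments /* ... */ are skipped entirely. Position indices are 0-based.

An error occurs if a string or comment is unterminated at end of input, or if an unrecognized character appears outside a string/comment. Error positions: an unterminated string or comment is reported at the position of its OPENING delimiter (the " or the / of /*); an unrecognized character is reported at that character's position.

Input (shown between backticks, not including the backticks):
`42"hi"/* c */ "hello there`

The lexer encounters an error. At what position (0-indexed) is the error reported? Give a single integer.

pos=0: emit NUM '42' (now at pos=2)
pos=2: enter STRING mode
pos=2: emit STR "hi" (now at pos=6)
pos=6: enter COMMENT mode (saw '/*')
exit COMMENT mode (now at pos=13)
pos=14: enter STRING mode
pos=14: ERROR — unterminated string

Answer: 14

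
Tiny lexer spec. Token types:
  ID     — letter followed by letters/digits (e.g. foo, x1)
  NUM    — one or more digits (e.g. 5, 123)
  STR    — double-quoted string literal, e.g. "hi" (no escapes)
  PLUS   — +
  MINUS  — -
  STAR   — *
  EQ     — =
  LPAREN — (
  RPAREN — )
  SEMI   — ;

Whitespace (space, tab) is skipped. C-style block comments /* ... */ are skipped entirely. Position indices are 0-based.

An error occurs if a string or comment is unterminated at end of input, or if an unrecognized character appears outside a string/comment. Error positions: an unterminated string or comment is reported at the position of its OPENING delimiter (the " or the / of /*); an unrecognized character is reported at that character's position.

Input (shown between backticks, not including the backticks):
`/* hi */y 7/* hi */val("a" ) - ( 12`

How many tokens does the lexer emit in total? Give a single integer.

pos=0: enter COMMENT mode (saw '/*')
exit COMMENT mode (now at pos=8)
pos=8: emit ID 'y' (now at pos=9)
pos=10: emit NUM '7' (now at pos=11)
pos=11: enter COMMENT mode (saw '/*')
exit COMMENT mode (now at pos=19)
pos=19: emit ID 'val' (now at pos=22)
pos=22: emit LPAREN '('
pos=23: enter STRING mode
pos=23: emit STR "a" (now at pos=26)
pos=27: emit RPAREN ')'
pos=29: emit MINUS '-'
pos=31: emit LPAREN '('
pos=33: emit NUM '12' (now at pos=35)
DONE. 9 tokens: [ID, NUM, ID, LPAREN, STR, RPAREN, MINUS, LPAREN, NUM]

Answer: 9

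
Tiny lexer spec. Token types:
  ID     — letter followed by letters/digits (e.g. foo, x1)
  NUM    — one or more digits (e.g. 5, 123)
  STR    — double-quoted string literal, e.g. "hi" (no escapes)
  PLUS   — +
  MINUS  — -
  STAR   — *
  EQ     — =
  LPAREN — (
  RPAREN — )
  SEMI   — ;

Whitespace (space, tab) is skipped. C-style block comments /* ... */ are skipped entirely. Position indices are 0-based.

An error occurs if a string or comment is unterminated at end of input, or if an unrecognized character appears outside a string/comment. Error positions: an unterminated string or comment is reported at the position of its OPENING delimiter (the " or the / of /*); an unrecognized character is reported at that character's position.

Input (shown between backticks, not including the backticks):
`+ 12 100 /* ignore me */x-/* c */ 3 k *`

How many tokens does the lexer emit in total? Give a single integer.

Answer: 8

Derivation:
pos=0: emit PLUS '+'
pos=2: emit NUM '12' (now at pos=4)
pos=5: emit NUM '100' (now at pos=8)
pos=9: enter COMMENT mode (saw '/*')
exit COMMENT mode (now at pos=24)
pos=24: emit ID 'x' (now at pos=25)
pos=25: emit MINUS '-'
pos=26: enter COMMENT mode (saw '/*')
exit COMMENT mode (now at pos=33)
pos=34: emit NUM '3' (now at pos=35)
pos=36: emit ID 'k' (now at pos=37)
pos=38: emit STAR '*'
DONE. 8 tokens: [PLUS, NUM, NUM, ID, MINUS, NUM, ID, STAR]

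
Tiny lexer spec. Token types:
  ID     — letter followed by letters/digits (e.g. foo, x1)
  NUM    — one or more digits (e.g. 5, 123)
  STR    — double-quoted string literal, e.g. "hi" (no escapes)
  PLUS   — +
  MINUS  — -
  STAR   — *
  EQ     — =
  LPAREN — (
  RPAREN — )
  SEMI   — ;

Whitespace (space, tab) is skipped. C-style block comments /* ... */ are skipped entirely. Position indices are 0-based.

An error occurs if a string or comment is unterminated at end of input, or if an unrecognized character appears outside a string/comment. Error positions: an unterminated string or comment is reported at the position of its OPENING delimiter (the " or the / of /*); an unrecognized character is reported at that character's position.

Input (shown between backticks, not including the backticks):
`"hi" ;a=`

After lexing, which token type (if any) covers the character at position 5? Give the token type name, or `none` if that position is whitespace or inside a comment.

Answer: SEMI

Derivation:
pos=0: enter STRING mode
pos=0: emit STR "hi" (now at pos=4)
pos=5: emit SEMI ';'
pos=6: emit ID 'a' (now at pos=7)
pos=7: emit EQ '='
DONE. 4 tokens: [STR, SEMI, ID, EQ]
Position 5: char is ';' -> SEMI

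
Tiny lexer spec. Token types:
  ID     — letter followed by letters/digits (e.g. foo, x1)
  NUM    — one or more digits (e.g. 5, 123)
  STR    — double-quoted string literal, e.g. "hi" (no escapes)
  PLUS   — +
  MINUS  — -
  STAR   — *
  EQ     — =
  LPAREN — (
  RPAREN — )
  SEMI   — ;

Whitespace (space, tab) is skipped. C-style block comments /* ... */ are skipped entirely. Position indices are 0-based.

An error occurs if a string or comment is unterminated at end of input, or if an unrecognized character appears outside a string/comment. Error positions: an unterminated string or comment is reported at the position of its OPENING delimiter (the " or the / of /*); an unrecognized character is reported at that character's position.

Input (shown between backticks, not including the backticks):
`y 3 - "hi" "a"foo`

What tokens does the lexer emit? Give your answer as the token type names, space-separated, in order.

Answer: ID NUM MINUS STR STR ID

Derivation:
pos=0: emit ID 'y' (now at pos=1)
pos=2: emit NUM '3' (now at pos=3)
pos=4: emit MINUS '-'
pos=6: enter STRING mode
pos=6: emit STR "hi" (now at pos=10)
pos=11: enter STRING mode
pos=11: emit STR "a" (now at pos=14)
pos=14: emit ID 'foo' (now at pos=17)
DONE. 6 tokens: [ID, NUM, MINUS, STR, STR, ID]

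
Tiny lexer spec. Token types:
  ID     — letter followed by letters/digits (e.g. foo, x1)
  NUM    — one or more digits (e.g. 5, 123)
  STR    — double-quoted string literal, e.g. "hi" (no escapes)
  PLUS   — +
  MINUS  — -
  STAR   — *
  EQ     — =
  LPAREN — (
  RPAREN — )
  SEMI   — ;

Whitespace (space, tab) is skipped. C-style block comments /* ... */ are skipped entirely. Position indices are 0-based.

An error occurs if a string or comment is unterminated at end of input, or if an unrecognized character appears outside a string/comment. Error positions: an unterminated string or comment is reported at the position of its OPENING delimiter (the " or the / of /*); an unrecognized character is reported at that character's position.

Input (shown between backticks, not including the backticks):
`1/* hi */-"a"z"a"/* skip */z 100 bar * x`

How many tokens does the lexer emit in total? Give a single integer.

pos=0: emit NUM '1' (now at pos=1)
pos=1: enter COMMENT mode (saw '/*')
exit COMMENT mode (now at pos=9)
pos=9: emit MINUS '-'
pos=10: enter STRING mode
pos=10: emit STR "a" (now at pos=13)
pos=13: emit ID 'z' (now at pos=14)
pos=14: enter STRING mode
pos=14: emit STR "a" (now at pos=17)
pos=17: enter COMMENT mode (saw '/*')
exit COMMENT mode (now at pos=27)
pos=27: emit ID 'z' (now at pos=28)
pos=29: emit NUM '100' (now at pos=32)
pos=33: emit ID 'bar' (now at pos=36)
pos=37: emit STAR '*'
pos=39: emit ID 'x' (now at pos=40)
DONE. 10 tokens: [NUM, MINUS, STR, ID, STR, ID, NUM, ID, STAR, ID]

Answer: 10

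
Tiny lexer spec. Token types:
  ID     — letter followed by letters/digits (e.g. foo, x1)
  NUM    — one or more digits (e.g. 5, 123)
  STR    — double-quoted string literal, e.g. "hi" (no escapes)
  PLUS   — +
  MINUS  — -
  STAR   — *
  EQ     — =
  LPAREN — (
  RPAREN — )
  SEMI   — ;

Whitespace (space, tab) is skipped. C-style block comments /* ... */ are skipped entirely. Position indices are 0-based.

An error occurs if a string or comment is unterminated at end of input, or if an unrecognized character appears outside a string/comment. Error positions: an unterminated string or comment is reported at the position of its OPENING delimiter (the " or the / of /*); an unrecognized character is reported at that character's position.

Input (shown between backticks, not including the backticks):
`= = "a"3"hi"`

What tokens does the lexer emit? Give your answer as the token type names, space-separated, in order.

pos=0: emit EQ '='
pos=2: emit EQ '='
pos=4: enter STRING mode
pos=4: emit STR "a" (now at pos=7)
pos=7: emit NUM '3' (now at pos=8)
pos=8: enter STRING mode
pos=8: emit STR "hi" (now at pos=12)
DONE. 5 tokens: [EQ, EQ, STR, NUM, STR]

Answer: EQ EQ STR NUM STR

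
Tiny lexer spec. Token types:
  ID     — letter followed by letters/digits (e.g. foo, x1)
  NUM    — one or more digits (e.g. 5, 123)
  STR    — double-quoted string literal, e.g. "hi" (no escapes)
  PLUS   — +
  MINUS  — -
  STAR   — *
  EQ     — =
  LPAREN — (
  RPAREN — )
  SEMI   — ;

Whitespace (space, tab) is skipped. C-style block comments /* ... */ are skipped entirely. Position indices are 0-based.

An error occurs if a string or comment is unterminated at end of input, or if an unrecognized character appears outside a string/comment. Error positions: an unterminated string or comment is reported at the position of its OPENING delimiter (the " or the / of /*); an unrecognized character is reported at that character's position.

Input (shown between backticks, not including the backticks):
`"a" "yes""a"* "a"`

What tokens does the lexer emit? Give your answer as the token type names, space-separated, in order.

Answer: STR STR STR STAR STR

Derivation:
pos=0: enter STRING mode
pos=0: emit STR "a" (now at pos=3)
pos=4: enter STRING mode
pos=4: emit STR "yes" (now at pos=9)
pos=9: enter STRING mode
pos=9: emit STR "a" (now at pos=12)
pos=12: emit STAR '*'
pos=14: enter STRING mode
pos=14: emit STR "a" (now at pos=17)
DONE. 5 tokens: [STR, STR, STR, STAR, STR]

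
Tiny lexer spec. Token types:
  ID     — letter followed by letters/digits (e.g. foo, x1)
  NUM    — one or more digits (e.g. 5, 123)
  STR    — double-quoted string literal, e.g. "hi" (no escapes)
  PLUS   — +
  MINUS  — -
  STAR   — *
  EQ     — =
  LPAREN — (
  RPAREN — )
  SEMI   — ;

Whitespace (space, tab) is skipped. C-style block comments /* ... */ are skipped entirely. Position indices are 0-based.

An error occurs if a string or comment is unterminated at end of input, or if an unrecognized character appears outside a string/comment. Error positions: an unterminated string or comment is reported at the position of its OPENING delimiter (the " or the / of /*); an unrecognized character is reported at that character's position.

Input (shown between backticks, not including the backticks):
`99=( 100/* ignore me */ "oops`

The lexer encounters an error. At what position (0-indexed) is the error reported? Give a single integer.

Answer: 24

Derivation:
pos=0: emit NUM '99' (now at pos=2)
pos=2: emit EQ '='
pos=3: emit LPAREN '('
pos=5: emit NUM '100' (now at pos=8)
pos=8: enter COMMENT mode (saw '/*')
exit COMMENT mode (now at pos=23)
pos=24: enter STRING mode
pos=24: ERROR — unterminated string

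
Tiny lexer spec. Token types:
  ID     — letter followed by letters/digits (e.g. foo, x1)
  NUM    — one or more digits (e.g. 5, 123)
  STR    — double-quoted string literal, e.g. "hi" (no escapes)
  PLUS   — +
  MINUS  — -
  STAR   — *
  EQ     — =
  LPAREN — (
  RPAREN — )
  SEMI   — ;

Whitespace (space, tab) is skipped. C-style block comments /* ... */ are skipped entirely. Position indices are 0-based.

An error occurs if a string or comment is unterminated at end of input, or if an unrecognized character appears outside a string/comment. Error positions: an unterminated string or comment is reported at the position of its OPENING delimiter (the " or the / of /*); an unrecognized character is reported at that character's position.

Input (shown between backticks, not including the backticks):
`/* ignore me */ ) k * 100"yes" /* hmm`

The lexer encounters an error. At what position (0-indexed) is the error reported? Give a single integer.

pos=0: enter COMMENT mode (saw '/*')
exit COMMENT mode (now at pos=15)
pos=16: emit RPAREN ')'
pos=18: emit ID 'k' (now at pos=19)
pos=20: emit STAR '*'
pos=22: emit NUM '100' (now at pos=25)
pos=25: enter STRING mode
pos=25: emit STR "yes" (now at pos=30)
pos=31: enter COMMENT mode (saw '/*')
pos=31: ERROR — unterminated comment (reached EOF)

Answer: 31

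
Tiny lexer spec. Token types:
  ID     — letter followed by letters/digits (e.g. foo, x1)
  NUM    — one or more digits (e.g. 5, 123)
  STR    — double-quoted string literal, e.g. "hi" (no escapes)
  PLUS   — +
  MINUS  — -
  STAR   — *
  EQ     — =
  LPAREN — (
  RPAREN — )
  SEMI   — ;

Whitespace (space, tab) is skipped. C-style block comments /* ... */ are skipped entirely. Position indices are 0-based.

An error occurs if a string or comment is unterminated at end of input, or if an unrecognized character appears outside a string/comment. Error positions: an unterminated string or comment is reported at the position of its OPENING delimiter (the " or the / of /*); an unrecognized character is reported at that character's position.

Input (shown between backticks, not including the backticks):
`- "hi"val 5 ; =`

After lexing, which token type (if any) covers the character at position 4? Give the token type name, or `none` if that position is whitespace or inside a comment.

Answer: STR

Derivation:
pos=0: emit MINUS '-'
pos=2: enter STRING mode
pos=2: emit STR "hi" (now at pos=6)
pos=6: emit ID 'val' (now at pos=9)
pos=10: emit NUM '5' (now at pos=11)
pos=12: emit SEMI ';'
pos=14: emit EQ '='
DONE. 6 tokens: [MINUS, STR, ID, NUM, SEMI, EQ]
Position 4: char is 'i' -> STR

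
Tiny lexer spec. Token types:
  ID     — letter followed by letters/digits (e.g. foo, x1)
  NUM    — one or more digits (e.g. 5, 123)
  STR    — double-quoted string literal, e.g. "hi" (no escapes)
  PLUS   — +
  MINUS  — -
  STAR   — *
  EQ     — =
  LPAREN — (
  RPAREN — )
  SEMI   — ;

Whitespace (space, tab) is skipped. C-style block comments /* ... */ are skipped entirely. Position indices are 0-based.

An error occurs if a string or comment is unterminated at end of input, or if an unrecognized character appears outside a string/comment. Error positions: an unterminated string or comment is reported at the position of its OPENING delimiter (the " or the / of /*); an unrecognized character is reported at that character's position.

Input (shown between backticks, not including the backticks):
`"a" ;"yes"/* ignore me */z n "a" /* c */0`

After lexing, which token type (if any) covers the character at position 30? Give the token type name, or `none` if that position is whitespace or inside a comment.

pos=0: enter STRING mode
pos=0: emit STR "a" (now at pos=3)
pos=4: emit SEMI ';'
pos=5: enter STRING mode
pos=5: emit STR "yes" (now at pos=10)
pos=10: enter COMMENT mode (saw '/*')
exit COMMENT mode (now at pos=25)
pos=25: emit ID 'z' (now at pos=26)
pos=27: emit ID 'n' (now at pos=28)
pos=29: enter STRING mode
pos=29: emit STR "a" (now at pos=32)
pos=33: enter COMMENT mode (saw '/*')
exit COMMENT mode (now at pos=40)
pos=40: emit NUM '0' (now at pos=41)
DONE. 7 tokens: [STR, SEMI, STR, ID, ID, STR, NUM]
Position 30: char is 'a' -> STR

Answer: STR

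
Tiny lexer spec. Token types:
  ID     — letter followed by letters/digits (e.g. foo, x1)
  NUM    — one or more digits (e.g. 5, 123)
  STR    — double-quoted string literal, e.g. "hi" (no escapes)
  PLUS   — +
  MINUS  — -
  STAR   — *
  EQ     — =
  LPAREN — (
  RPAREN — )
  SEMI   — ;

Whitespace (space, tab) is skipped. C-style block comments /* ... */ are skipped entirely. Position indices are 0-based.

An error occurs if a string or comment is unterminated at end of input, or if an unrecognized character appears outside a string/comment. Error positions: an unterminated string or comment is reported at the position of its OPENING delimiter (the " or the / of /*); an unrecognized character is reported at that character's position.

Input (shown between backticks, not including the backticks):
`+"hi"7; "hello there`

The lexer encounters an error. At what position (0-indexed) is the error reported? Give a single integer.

pos=0: emit PLUS '+'
pos=1: enter STRING mode
pos=1: emit STR "hi" (now at pos=5)
pos=5: emit NUM '7' (now at pos=6)
pos=6: emit SEMI ';'
pos=8: enter STRING mode
pos=8: ERROR — unterminated string

Answer: 8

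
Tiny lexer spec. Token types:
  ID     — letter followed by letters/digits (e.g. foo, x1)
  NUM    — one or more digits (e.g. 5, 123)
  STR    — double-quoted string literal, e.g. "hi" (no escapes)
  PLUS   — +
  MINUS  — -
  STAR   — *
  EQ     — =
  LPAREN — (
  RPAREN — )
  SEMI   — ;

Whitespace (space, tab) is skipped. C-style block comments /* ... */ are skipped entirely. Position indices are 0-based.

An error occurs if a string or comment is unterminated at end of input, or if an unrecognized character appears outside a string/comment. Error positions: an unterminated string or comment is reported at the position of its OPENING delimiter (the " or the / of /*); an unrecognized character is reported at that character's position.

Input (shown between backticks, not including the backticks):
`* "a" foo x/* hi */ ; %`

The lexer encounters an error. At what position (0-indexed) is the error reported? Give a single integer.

Answer: 22

Derivation:
pos=0: emit STAR '*'
pos=2: enter STRING mode
pos=2: emit STR "a" (now at pos=5)
pos=6: emit ID 'foo' (now at pos=9)
pos=10: emit ID 'x' (now at pos=11)
pos=11: enter COMMENT mode (saw '/*')
exit COMMENT mode (now at pos=19)
pos=20: emit SEMI ';'
pos=22: ERROR — unrecognized char '%'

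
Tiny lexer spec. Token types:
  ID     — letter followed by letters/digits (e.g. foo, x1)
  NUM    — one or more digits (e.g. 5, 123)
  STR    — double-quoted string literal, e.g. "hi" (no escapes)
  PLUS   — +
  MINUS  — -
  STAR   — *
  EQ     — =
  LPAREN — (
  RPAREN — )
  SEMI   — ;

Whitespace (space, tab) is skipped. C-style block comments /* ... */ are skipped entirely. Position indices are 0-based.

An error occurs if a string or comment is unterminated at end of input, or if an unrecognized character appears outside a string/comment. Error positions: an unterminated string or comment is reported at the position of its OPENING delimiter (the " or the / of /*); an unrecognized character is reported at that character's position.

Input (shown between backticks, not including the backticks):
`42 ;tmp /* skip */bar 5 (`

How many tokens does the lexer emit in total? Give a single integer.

pos=0: emit NUM '42' (now at pos=2)
pos=3: emit SEMI ';'
pos=4: emit ID 'tmp' (now at pos=7)
pos=8: enter COMMENT mode (saw '/*')
exit COMMENT mode (now at pos=18)
pos=18: emit ID 'bar' (now at pos=21)
pos=22: emit NUM '5' (now at pos=23)
pos=24: emit LPAREN '('
DONE. 6 tokens: [NUM, SEMI, ID, ID, NUM, LPAREN]

Answer: 6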